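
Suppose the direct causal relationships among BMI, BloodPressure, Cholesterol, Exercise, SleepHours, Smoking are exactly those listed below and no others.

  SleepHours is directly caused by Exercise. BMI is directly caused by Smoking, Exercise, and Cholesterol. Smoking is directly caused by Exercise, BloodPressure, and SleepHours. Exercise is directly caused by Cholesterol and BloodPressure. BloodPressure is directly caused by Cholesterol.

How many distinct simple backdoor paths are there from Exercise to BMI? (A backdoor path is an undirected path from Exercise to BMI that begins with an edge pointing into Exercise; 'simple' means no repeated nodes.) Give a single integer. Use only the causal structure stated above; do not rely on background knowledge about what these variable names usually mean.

A backdoor path from Exercise to BMI is any simple undirected path whose first edge points into Exercise (i.e. leaves Exercise via a parent).
Parents of Exercise: {BloodPressure, Cholesterol}.
Enumerating:
  P1: Exercise <- Cholesterol -> BloodPressure -> Smoking -> BMI
  P2: Exercise <- Cholesterol -> BMI
  P3: Exercise <- BloodPressure <- Cholesterol -> BMI
  P4: Exercise <- BloodPressure -> Smoking -> BMI
That exhausts the simple backdoor paths. Count: 4.

4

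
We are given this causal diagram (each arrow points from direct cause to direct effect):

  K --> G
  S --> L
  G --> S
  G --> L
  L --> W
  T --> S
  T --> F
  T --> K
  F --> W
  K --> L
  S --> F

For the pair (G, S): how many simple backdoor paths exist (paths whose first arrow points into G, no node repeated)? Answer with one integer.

6

A backdoor path from G to S is any simple undirected path whose first edge points into G (i.e. leaves G via a parent).
Parents of G: {K}.
Enumerating:
  P1: G <- K <- T -> S
  P2: G <- K <- T -> F <- S
  P3: G <- K <- T -> F -> W <- L <- S
  P4: G <- K -> L <- S
  P5: G <- K -> L -> W <- F <- T -> S
  P6: G <- K -> L -> W <- F <- S
That exhausts the simple backdoor paths. Count: 6.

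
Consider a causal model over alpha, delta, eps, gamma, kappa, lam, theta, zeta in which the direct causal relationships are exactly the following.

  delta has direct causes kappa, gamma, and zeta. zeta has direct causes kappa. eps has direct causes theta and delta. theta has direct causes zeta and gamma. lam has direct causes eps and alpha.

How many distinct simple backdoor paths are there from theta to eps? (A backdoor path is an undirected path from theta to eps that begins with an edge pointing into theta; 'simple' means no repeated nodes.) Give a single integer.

3

A backdoor path from theta to eps is any simple undirected path whose first edge points into theta (i.e. leaves theta via a parent).
Parents of theta: {gamma, zeta}.
Enumerating:
  P1: theta <- gamma -> delta -> eps
  P2: theta <- zeta <- kappa -> delta -> eps
  P3: theta <- zeta -> delta -> eps
That exhausts the simple backdoor paths. Count: 3.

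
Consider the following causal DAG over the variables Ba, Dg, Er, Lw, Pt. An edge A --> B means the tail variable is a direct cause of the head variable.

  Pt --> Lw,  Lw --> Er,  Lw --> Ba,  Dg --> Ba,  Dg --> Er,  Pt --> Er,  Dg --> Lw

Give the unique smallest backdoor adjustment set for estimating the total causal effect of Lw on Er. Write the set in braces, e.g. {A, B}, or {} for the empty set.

{Dg, Pt}

Variables eligible for adjustment (non-descendants of Lw, excluding Lw and Er): {Dg, Pt}.
Backdoor paths from Lw to Er:
  P1: Lw <- Dg -> Er
  P2: Lw <- Pt -> Er
The empty set is not sufficient: P1 (Lw <- Dg -> Er) has no collider blocking it and no conditioned non-collider, so it is open.
Try {Dg, Pt}:
  P1: blocked at fork node Dg ∈ conditioning set.
  P2: blocked at fork node Pt ∈ conditioning set.
{Dg, Pt} contains no descendant of Lw and blocks every backdoor path.
Every element of {Dg, Pt} is needed (dropping Dg leaves P1 open; dropping Pt leaves P2 open), so no proper subset is valid.
Among all size-2 subsets of the eligible variables, only {Dg, Pt} blocks every backdoor path, so it is the unique smallest valid adjustment set.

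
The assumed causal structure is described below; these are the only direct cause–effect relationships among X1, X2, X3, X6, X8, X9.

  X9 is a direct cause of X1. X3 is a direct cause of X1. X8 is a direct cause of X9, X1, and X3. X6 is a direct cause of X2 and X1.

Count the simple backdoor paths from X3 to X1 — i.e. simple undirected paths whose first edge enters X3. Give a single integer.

2

A backdoor path from X3 to X1 is any simple undirected path whose first edge points into X3 (i.e. leaves X3 via a parent).
Parents of X3: {X8}.
Enumerating:
  P1: X3 <- X8 -> X9 -> X1
  P2: X3 <- X8 -> X1
That exhausts the simple backdoor paths. Count: 2.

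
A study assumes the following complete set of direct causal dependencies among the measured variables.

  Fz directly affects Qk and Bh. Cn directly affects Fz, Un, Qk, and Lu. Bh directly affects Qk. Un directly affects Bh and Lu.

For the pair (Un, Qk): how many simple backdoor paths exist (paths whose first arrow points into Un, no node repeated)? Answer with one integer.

3

A backdoor path from Un to Qk is any simple undirected path whose first edge points into Un (i.e. leaves Un via a parent).
Parents of Un: {Cn}.
Enumerating:
  P1: Un <- Cn -> Fz -> Bh -> Qk
  P2: Un <- Cn -> Fz -> Qk
  P3: Un <- Cn -> Qk
That exhausts the simple backdoor paths. Count: 3.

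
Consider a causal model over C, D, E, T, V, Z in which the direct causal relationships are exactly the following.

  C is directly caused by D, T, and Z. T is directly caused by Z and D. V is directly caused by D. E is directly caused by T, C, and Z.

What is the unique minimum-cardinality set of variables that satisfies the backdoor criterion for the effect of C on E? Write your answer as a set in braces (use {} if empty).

Variables eligible for adjustment (non-descendants of C, excluding C and E): {D, T, V, Z}.
Backdoor paths from C to E:
  P1: C <- D -> T <- Z -> E
  P2: C <- D -> T -> E
  P3: C <- Z -> T -> E
  P4: C <- Z -> E
  P5: C <- T <- Z -> E
  P6: C <- T -> E
The empty set is not sufficient: P2 (C <- D -> T -> E) has no collider blocking it and no conditioned non-collider, so it is open.
Try {T, Z}:
  P1: blocked at fork node Z ∈ conditioning set.
  P2: blocked at chain node T ∈ conditioning set.
  P3: blocked at fork node Z ∈ conditioning set.
  P4: blocked at fork node Z ∈ conditioning set.
  P5: blocked at chain node T ∈ conditioning set.
  P6: blocked at fork node T ∈ conditioning set.
{T, Z} contains no descendant of C and blocks every backdoor path.
Every element of {T, Z} is needed (dropping T leaves P2 open; dropping Z leaves P1 open), so no proper subset is valid.
Among all size-2 subsets of the eligible variables, only {T, Z} blocks every backdoor path, so it is the unique smallest valid adjustment set.

{T, Z}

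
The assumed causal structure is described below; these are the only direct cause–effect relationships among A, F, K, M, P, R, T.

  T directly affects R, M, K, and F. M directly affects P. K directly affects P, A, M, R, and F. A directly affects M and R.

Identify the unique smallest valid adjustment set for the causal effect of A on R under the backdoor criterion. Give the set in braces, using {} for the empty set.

Variables eligible for adjustment (non-descendants of A, excluding A and R): {F, K, T}.
Backdoor paths from A to R:
  P1: A <- K <- T -> R
  P2: A <- K -> M <- T -> R
  P3: A <- K -> P <- M <- T -> R
  P4: A <- K -> R
  P5: A <- K -> F <- T -> R
The empty set is not sufficient: P1 (A <- K <- T -> R) has no collider blocking it and no conditioned non-collider, so it is open.
Try {K}:
  P1: blocked at chain node K ∈ conditioning set.
  P2: blocked at fork node K ∈ conditioning set.
  P3: blocked at fork node K ∈ conditioning set.
  P4: blocked at fork node K ∈ conditioning set.
  P5: blocked at fork node K ∈ conditioning set.
{K} contains no descendant of A and blocks every backdoor path.
No other singleton works — e.g. {T} leaves P4 open — so {K} is the unique smallest valid adjustment set.

{K}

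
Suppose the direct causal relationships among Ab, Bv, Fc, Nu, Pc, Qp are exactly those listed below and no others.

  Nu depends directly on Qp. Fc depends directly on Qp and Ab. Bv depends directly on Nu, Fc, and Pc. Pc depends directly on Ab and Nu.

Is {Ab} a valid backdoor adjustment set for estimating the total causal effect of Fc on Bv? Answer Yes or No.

Backdoor paths from Fc to Bv (paths whose first edge points into Fc):
  P1: Fc <- Qp -> Nu -> Pc -> Bv
  P2: Fc <- Qp -> Nu -> Bv
  P3: Fc <- Ab -> Pc <- Nu -> Bv
  P4: Fc <- Ab -> Pc -> Bv
Condition 1 (no descendant of Fc in the set): holds — descendants of Fc are {Bv}; none are in {Ab}.
Condition 2 (every backdoor path blocked by {Ab}):
  P1: open — no interior node is in the conditioning set.
  P2: open — no interior node is in the conditioning set.
  P3: blocked at fork node Ab ∈ conditioning set.
  P4: blocked at fork node Ab ∈ conditioning set.
{Ab} does not satisfy the backdoor criterion.

No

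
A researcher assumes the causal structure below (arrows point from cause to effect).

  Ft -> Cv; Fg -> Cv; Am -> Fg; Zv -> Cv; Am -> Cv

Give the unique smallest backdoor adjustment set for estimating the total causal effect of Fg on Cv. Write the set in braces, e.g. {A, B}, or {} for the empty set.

{Am}

Variables eligible for adjustment (non-descendants of Fg, excluding Fg and Cv): {Am, Ft, Zv}.
Backdoor paths from Fg to Cv:
  P1: Fg <- Am -> Cv
The empty set is not sufficient: P1 (Fg <- Am -> Cv) has no collider blocking it and no conditioned non-collider, so it is open.
Try {Am}:
  P1: blocked at fork node Am ∈ conditioning set.
{Am} contains no descendant of Fg and blocks every backdoor path.
No other singleton works — e.g. {Ft} leaves P1 open — so {Am} is the unique smallest valid adjustment set.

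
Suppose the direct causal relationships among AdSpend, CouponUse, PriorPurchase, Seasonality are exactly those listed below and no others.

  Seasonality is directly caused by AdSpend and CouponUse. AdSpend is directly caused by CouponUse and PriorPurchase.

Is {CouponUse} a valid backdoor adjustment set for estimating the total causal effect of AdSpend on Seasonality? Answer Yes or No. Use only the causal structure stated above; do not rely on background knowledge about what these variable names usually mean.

Backdoor paths from AdSpend to Seasonality (paths whose first edge points into AdSpend):
  P1: AdSpend <- CouponUse -> Seasonality
Condition 1 (no descendant of AdSpend in the set): holds — descendants of AdSpend are {Seasonality}; none are in {CouponUse}.
Condition 2 (every backdoor path blocked by {CouponUse}):
  P1: blocked at fork node CouponUse ∈ conditioning set.
{CouponUse} satisfies the backdoor criterion.

Yes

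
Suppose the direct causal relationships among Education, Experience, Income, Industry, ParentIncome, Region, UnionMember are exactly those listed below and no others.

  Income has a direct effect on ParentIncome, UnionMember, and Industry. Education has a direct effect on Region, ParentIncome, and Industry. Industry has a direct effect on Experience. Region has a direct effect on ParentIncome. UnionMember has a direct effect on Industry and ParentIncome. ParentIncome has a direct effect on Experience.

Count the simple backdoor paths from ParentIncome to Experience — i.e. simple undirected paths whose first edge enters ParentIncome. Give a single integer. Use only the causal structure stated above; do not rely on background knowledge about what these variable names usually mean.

A backdoor path from ParentIncome to Experience is any simple undirected path whose first edge points into ParentIncome (i.e. leaves ParentIncome via a parent).
Parents of ParentIncome: {Education, Income, Region, UnionMember}.
Enumerating:
  P1: ParentIncome <- Income -> UnionMember -> Industry -> Experience
  P2: ParentIncome <- Income -> Industry -> Experience
  P3: ParentIncome <- UnionMember <- Income -> Industry -> Experience
  P4: ParentIncome <- UnionMember -> Industry -> Experience
  P5: ParentIncome <- Education -> Industry -> Experience
  P6: ParentIncome <- Region <- Education -> Industry -> Experience
That exhausts the simple backdoor paths. Count: 6.

6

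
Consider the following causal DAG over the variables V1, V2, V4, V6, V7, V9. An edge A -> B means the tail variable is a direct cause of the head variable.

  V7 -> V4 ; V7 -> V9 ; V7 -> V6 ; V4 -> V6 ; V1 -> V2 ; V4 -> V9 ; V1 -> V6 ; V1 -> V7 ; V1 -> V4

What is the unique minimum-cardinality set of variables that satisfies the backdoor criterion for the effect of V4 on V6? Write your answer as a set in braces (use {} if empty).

{V1, V7}

Variables eligible for adjustment (non-descendants of V4, excluding V4 and V6): {V1, V2, V7}.
Backdoor paths from V4 to V6:
  P1: V4 <- V1 -> V7 -> V6
  P2: V4 <- V1 -> V6
  P3: V4 <- V7 <- V1 -> V6
  P4: V4 <- V7 -> V6
The empty set is not sufficient: P1 (V4 <- V1 -> V7 -> V6) has no collider blocking it and no conditioned non-collider, so it is open.
Try {V1, V7}:
  P1: blocked at fork node V1 ∈ conditioning set.
  P2: blocked at fork node V1 ∈ conditioning set.
  P3: blocked at chain node V7 ∈ conditioning set.
  P4: blocked at fork node V7 ∈ conditioning set.
{V1, V7} contains no descendant of V4 and blocks every backdoor path.
Every element of {V1, V7} is needed (dropping V1 leaves P2 open; dropping V7 leaves P4 open), so no proper subset is valid.
Among all size-2 subsets of the eligible variables, only {V1, V7} blocks every backdoor path, so it is the unique smallest valid adjustment set.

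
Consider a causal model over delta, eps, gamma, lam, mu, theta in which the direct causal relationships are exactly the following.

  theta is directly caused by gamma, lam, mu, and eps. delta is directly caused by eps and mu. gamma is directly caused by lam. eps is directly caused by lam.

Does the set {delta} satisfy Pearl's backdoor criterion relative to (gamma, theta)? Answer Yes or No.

Backdoor paths from gamma to theta (paths whose first edge points into gamma):
  P1: gamma <- lam -> eps -> delta <- mu -> theta
  P2: gamma <- lam -> eps -> theta
  P3: gamma <- lam -> theta
Condition 1 (no descendant of gamma in the set): holds — descendants of gamma are {theta}; none are in {delta}.
Condition 2 (every backdoor path blocked by {delta}):
  P1: open — collider(s) delta are conditioned on (or have a conditioned descendant) and no non-collider on the path is in the set.
  P2: open — no interior node is in the conditioning set.
  P3: open — no interior node is in the conditioning set.
{delta} does not satisfy the backdoor criterion.

No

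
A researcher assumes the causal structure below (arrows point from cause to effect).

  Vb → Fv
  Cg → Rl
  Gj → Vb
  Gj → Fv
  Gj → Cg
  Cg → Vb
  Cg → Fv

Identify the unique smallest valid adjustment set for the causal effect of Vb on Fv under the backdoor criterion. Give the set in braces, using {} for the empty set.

Variables eligible for adjustment (non-descendants of Vb, excluding Vb and Fv): {Cg, Gj, Rl}.
Backdoor paths from Vb to Fv:
  P1: Vb <- Gj -> Cg -> Fv
  P2: Vb <- Gj -> Fv
  P3: Vb <- Cg <- Gj -> Fv
  P4: Vb <- Cg -> Fv
The empty set is not sufficient: P1 (Vb <- Gj -> Cg -> Fv) has no collider blocking it and no conditioned non-collider, so it is open.
Try {Cg, Gj}:
  P1: blocked at fork node Gj ∈ conditioning set.
  P2: blocked at fork node Gj ∈ conditioning set.
  P3: blocked at chain node Cg ∈ conditioning set.
  P4: blocked at fork node Cg ∈ conditioning set.
{Cg, Gj} contains no descendant of Vb and blocks every backdoor path.
Every element of {Cg, Gj} is needed (dropping Cg leaves P4 open; dropping Gj leaves P2 open), so no proper subset is valid.
Among all size-2 subsets of the eligible variables, only {Cg, Gj} blocks every backdoor path, so it is the unique smallest valid adjustment set.

{Cg, Gj}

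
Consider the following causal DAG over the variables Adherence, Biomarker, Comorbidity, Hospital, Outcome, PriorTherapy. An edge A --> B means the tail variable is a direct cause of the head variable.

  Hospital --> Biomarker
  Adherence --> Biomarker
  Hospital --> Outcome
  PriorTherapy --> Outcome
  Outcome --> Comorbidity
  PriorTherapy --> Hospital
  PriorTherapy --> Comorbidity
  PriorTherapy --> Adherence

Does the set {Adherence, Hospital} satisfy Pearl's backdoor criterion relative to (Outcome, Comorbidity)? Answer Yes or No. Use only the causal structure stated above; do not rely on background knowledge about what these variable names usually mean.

No

Backdoor paths from Outcome to Comorbidity (paths whose first edge points into Outcome):
  P1: Outcome <- PriorTherapy -> Comorbidity
  P2: Outcome <- Hospital <- PriorTherapy -> Comorbidity
  P3: Outcome <- Hospital -> Biomarker <- Adherence <- PriorTherapy -> Comorbidity
Condition 1 (no descendant of Outcome in the set): holds — descendants of Outcome are {Comorbidity}; none are in {Adherence, Hospital}.
Condition 2 (every backdoor path blocked by {Adherence, Hospital}):
  P1: open — no interior node is in the conditioning set.
  P2: blocked at chain node Hospital ∈ conditioning set.
  P3: blocked at fork node Hospital ∈ conditioning set.
{Adherence, Hospital} does not satisfy the backdoor criterion.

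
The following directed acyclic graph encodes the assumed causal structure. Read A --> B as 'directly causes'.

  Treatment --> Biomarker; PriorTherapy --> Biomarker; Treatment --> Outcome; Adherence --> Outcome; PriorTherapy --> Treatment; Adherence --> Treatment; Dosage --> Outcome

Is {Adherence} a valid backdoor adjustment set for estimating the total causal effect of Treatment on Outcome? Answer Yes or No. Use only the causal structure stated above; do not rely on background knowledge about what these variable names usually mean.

Yes

Backdoor paths from Treatment to Outcome (paths whose first edge points into Treatment):
  P1: Treatment <- Adherence -> Outcome
Condition 1 (no descendant of Treatment in the set): holds — descendants of Treatment are {Biomarker, Outcome}; none are in {Adherence}.
Condition 2 (every backdoor path blocked by {Adherence}):
  P1: blocked at fork node Adherence ∈ conditioning set.
{Adherence} satisfies the backdoor criterion.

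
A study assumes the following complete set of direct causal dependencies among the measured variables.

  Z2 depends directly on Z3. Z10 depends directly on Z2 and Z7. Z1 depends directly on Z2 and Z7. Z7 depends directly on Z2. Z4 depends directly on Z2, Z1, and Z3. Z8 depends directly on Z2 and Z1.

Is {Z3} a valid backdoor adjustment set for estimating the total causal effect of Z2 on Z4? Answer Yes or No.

Yes

Backdoor paths from Z2 to Z4 (paths whose first edge points into Z2):
  P1: Z2 <- Z3 -> Z4
Condition 1 (no descendant of Z2 in the set): holds — descendants of Z2 are {Z1, Z10, Z4, Z7, Z8}; none are in {Z3}.
Condition 2 (every backdoor path blocked by {Z3}):
  P1: blocked at fork node Z3 ∈ conditioning set.
{Z3} satisfies the backdoor criterion.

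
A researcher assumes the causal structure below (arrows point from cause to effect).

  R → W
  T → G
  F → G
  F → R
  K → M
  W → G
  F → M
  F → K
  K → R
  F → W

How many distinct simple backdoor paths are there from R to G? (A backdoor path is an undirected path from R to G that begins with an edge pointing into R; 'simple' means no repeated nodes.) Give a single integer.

A backdoor path from R to G is any simple undirected path whose first edge points into R (i.e. leaves R via a parent).
Parents of R: {F, K}.
Enumerating:
  P1: R <- F -> W -> G
  P2: R <- F -> G
  P3: R <- K <- F -> W -> G
  P4: R <- K <- F -> G
  P5: R <- K -> M <- F -> W -> G
  P6: R <- K -> M <- F -> G
That exhausts the simple backdoor paths. Count: 6.

6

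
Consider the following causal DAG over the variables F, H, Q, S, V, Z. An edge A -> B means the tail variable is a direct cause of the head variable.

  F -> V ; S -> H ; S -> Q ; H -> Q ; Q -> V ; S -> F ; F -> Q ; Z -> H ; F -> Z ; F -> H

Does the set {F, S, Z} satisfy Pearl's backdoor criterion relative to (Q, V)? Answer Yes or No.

Yes

Backdoor paths from Q to V (paths whose first edge points into Q):
  P1: Q <- S -> F -> V
  P2: Q <- S -> H <- F -> V
  P3: Q <- S -> H <- Z <- F -> V
  P4: Q <- F -> V
  P5: Q <- H <- S -> F -> V
  P6: Q <- H <- F -> V
  P7: Q <- H <- Z <- F -> V
Condition 1 (no descendant of Q in the set): holds — descendants of Q are {V}; none are in {F, S, Z}.
Condition 2 (every backdoor path blocked by {F, S, Z}):
  P1: blocked at fork node S ∈ conditioning set.
  P2: blocked at fork node S ∈ conditioning set.
  P3: blocked at fork node S ∈ conditioning set.
  P4: blocked at fork node F ∈ conditioning set.
  P5: blocked at fork node S ∈ conditioning set.
  P6: blocked at fork node F ∈ conditioning set.
  P7: blocked at chain node Z ∈ conditioning set.
{F, S, Z} satisfies the backdoor criterion.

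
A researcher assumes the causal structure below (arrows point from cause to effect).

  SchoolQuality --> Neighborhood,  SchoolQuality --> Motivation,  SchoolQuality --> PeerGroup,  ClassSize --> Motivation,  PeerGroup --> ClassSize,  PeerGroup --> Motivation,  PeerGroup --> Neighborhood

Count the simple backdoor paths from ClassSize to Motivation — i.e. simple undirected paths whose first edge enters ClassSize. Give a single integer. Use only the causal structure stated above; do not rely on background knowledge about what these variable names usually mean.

A backdoor path from ClassSize to Motivation is any simple undirected path whose first edge points into ClassSize (i.e. leaves ClassSize via a parent).
Parents of ClassSize: {PeerGroup}.
Enumerating:
  P1: ClassSize <- PeerGroup <- SchoolQuality -> Motivation
  P2: ClassSize <- PeerGroup -> Neighborhood <- SchoolQuality -> Motivation
  P3: ClassSize <- PeerGroup -> Motivation
That exhausts the simple backdoor paths. Count: 3.

3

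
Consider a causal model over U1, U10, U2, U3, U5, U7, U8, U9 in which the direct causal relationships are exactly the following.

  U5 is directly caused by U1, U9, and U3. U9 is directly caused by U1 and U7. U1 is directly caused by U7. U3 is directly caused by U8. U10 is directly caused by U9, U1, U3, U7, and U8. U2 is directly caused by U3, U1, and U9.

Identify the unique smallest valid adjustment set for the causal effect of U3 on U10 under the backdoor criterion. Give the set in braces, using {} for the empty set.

{U8}

Variables eligible for adjustment (non-descendants of U3, excluding U3 and U10): {U1, U7, U8, U9}.
Backdoor paths from U3 to U10:
  P1: U3 <- U8 -> U10
The empty set is not sufficient: P1 (U3 <- U8 -> U10) has no collider blocking it and no conditioned non-collider, so it is open.
Try {U8}:
  P1: blocked at fork node U8 ∈ conditioning set.
{U8} contains no descendant of U3 and blocks every backdoor path.
No other singleton works — e.g. {U7} leaves P1 open — so {U8} is the unique smallest valid adjustment set.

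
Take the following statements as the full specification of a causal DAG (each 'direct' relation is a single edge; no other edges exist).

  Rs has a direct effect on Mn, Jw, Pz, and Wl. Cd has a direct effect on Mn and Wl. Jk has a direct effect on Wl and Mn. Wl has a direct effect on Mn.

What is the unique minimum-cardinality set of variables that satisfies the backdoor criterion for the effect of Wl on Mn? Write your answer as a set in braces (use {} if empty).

{Cd, Jk, Rs}

Variables eligible for adjustment (non-descendants of Wl, excluding Wl and Mn): {Cd, Jk, Jw, Pz, Rs}.
Backdoor paths from Wl to Mn:
  P1: Wl <- Rs -> Mn
  P2: Wl <- Jk -> Mn
  P3: Wl <- Cd -> Mn
The empty set is not sufficient: P1 (Wl <- Rs -> Mn) has no collider blocking it and no conditioned non-collider, so it is open.
Try {Cd, Jk, Rs}:
  P1: blocked at fork node Rs ∈ conditioning set.
  P2: blocked at fork node Jk ∈ conditioning set.
  P3: blocked at fork node Cd ∈ conditioning set.
{Cd, Jk, Rs} contains no descendant of Wl and blocks every backdoor path.
Every element of {Cd, Jk, Rs} is needed (dropping Cd leaves P3 open; dropping Jk leaves P2 open; dropping Rs leaves P1 open), so no proper subset is valid.
Among all size-3 subsets of the eligible variables, only {Cd, Jk, Rs} blocks every backdoor path, so it is the unique smallest valid adjustment set.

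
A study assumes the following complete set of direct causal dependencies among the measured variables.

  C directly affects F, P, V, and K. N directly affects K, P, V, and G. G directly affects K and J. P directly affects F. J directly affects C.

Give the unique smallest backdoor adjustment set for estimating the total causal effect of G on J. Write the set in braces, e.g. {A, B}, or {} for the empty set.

{}

Variables eligible for adjustment (non-descendants of G, excluding G and J): {N}.
Backdoor paths from G to J:
  P1: G <- N -> P <- C <- J
  P2: G <- N -> P -> F <- C <- J
  P3: G <- N -> V <- C <- J
  P4: G <- N -> K <- C <- J
Each backdoor path contains an unconditioned collider, so every path is already blocked with the empty conditioning set:
  P1: blocked at collider P (neither it nor any descendant is in the conditioning set).
  P2: blocked at collider F (neither it nor any descendant is in the conditioning set).
  P3: blocked at collider V (neither it nor any descendant is in the conditioning set).
  P4: blocked at collider K (neither it nor any descendant is in the conditioning set).
The empty set is therefore the unique smallest valid set.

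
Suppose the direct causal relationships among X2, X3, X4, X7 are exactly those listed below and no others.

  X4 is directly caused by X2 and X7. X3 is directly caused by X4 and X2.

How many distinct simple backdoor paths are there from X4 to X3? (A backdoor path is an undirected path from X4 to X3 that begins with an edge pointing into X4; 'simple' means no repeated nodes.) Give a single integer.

1

A backdoor path from X4 to X3 is any simple undirected path whose first edge points into X4 (i.e. leaves X4 via a parent).
Parents of X4: {X2, X7}.
Enumerating:
  P1: X4 <- X2 -> X3
That exhausts the simple backdoor paths. Count: 1.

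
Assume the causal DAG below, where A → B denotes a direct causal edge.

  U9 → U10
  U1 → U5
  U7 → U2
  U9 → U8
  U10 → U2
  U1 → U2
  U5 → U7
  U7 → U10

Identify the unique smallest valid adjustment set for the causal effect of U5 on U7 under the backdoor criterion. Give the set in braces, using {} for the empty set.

Variables eligible for adjustment (non-descendants of U5, excluding U5 and U7): {U1, U8, U9}.
Backdoor paths from U5 to U7:
  P1: U5 <- U1 -> U2 <- U7
  P2: U5 <- U1 -> U2 <- U10 <- U7
Each backdoor path contains an unconditioned collider, so every path is already blocked with the empty conditioning set:
  P1: blocked at collider U2 (neither it nor any descendant is in the conditioning set).
  P2: blocked at collider U2 (neither it nor any descendant is in the conditioning set).
The empty set is therefore the unique smallest valid set.

{}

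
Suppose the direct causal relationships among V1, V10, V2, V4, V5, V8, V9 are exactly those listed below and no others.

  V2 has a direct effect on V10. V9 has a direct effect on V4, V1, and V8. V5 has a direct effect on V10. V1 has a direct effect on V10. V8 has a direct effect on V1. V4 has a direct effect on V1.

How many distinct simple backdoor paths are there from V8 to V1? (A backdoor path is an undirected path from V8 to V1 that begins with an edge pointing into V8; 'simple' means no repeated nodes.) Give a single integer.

2

A backdoor path from V8 to V1 is any simple undirected path whose first edge points into V8 (i.e. leaves V8 via a parent).
Parents of V8: {V9}.
Enumerating:
  P1: V8 <- V9 -> V4 -> V1
  P2: V8 <- V9 -> V1
That exhausts the simple backdoor paths. Count: 2.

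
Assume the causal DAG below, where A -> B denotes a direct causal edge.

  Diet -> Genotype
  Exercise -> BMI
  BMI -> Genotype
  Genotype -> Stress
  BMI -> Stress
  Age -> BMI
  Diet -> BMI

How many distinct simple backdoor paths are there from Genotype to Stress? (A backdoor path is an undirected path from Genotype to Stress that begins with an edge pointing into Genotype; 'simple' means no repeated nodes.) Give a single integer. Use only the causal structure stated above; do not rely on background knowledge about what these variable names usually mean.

A backdoor path from Genotype to Stress is any simple undirected path whose first edge points into Genotype (i.e. leaves Genotype via a parent).
Parents of Genotype: {BMI, Diet}.
Enumerating:
  P1: Genotype <- Diet -> BMI -> Stress
  P2: Genotype <- BMI -> Stress
That exhausts the simple backdoor paths. Count: 2.

2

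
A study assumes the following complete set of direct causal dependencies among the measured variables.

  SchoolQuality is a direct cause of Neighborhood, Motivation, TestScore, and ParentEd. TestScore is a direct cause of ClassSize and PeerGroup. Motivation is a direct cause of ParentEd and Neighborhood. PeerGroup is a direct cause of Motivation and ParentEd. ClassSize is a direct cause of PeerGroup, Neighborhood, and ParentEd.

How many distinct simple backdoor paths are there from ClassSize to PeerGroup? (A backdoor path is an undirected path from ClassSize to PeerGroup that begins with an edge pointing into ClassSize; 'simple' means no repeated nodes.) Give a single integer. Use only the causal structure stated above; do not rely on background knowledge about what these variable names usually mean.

A backdoor path from ClassSize to PeerGroup is any simple undirected path whose first edge points into ClassSize (i.e. leaves ClassSize via a parent).
Parents of ClassSize: {TestScore}.
Enumerating:
  P1: ClassSize <- TestScore <- SchoolQuality -> Motivation <- PeerGroup
  P2: ClassSize <- TestScore <- SchoolQuality -> Motivation -> ParentEd <- PeerGroup
  P3: ClassSize <- TestScore <- SchoolQuality -> Neighborhood <- Motivation <- PeerGroup
  P4: ClassSize <- TestScore <- SchoolQuality -> Neighborhood <- Motivation -> ParentEd <- PeerGroup
  P5: ClassSize <- TestScore <- SchoolQuality -> ParentEd <- PeerGroup
  P6: ClassSize <- TestScore <- SchoolQuality -> ParentEd <- Motivation <- PeerGroup
  P7: ClassSize <- TestScore -> PeerGroup
That exhausts the simple backdoor paths. Count: 7.

7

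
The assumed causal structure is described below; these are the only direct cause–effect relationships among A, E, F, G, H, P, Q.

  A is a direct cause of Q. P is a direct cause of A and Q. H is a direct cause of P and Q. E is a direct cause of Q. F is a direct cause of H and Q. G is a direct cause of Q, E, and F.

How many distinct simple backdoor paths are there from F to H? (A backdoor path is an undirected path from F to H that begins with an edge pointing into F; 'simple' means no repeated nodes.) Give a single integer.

6

A backdoor path from F to H is any simple undirected path whose first edge points into F (i.e. leaves F via a parent).
Parents of F: {G}.
Enumerating:
  P1: F <- G -> E -> Q <- H
  P2: F <- G -> E -> Q <- P <- H
  P3: F <- G -> E -> Q <- A <- P <- H
  P4: F <- G -> Q <- H
  P5: F <- G -> Q <- P <- H
  P6: F <- G -> Q <- A <- P <- H
That exhausts the simple backdoor paths. Count: 6.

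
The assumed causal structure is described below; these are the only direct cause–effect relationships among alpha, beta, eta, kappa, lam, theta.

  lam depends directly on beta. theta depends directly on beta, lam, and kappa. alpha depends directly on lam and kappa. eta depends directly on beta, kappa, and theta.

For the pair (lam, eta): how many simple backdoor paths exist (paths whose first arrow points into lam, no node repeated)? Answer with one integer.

A backdoor path from lam to eta is any simple undirected path whose first edge points into lam (i.e. leaves lam via a parent).
Parents of lam: {beta}.
Enumerating:
  P1: lam <- beta -> theta <- kappa -> eta
  P2: lam <- beta -> theta -> eta
  P3: lam <- beta -> eta
That exhausts the simple backdoor paths. Count: 3.

3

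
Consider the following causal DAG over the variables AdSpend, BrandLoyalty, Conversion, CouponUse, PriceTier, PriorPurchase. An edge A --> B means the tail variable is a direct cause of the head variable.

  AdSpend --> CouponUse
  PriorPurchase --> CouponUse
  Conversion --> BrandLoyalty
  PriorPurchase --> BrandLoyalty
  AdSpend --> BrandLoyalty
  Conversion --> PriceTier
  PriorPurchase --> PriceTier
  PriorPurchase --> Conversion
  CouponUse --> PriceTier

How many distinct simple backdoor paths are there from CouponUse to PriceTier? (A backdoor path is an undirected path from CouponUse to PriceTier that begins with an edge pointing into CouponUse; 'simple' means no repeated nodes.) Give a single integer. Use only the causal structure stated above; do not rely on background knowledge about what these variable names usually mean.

7

A backdoor path from CouponUse to PriceTier is any simple undirected path whose first edge points into CouponUse (i.e. leaves CouponUse via a parent).
Parents of CouponUse: {AdSpend, PriorPurchase}.
Enumerating:
  P1: CouponUse <- PriorPurchase -> Conversion -> PriceTier
  P2: CouponUse <- PriorPurchase -> BrandLoyalty <- Conversion -> PriceTier
  P3: CouponUse <- PriorPurchase -> PriceTier
  P4: CouponUse <- AdSpend -> BrandLoyalty <- PriorPurchase -> Conversion -> PriceTier
  P5: CouponUse <- AdSpend -> BrandLoyalty <- PriorPurchase -> PriceTier
  P6: CouponUse <- AdSpend -> BrandLoyalty <- Conversion <- PriorPurchase -> PriceTier
  P7: CouponUse <- AdSpend -> BrandLoyalty <- Conversion -> PriceTier
That exhausts the simple backdoor paths. Count: 7.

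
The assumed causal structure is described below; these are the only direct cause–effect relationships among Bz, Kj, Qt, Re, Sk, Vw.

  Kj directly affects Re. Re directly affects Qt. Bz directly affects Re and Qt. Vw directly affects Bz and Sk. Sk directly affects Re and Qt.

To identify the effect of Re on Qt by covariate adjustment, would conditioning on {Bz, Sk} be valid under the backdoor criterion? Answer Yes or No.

Yes

Backdoor paths from Re to Qt (paths whose first edge points into Re):
  P1: Re <- Sk <- Vw -> Bz -> Qt
  P2: Re <- Sk -> Qt
  P3: Re <- Bz <- Vw -> Sk -> Qt
  P4: Re <- Bz -> Qt
Condition 1 (no descendant of Re in the set): holds — descendants of Re are {Qt}; none are in {Bz, Sk}.
Condition 2 (every backdoor path blocked by {Bz, Sk}):
  P1: blocked at chain node Sk ∈ conditioning set.
  P2: blocked at fork node Sk ∈ conditioning set.
  P3: blocked at chain node Bz ∈ conditioning set.
  P4: blocked at fork node Bz ∈ conditioning set.
{Bz, Sk} satisfies the backdoor criterion.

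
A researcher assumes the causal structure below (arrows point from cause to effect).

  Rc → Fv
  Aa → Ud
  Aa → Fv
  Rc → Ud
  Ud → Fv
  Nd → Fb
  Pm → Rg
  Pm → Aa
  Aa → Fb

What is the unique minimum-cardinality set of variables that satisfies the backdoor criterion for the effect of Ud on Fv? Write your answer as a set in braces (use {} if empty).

Variables eligible for adjustment (non-descendants of Ud, excluding Ud and Fv): {Aa, Fb, Nd, Pm, Rc, Rg}.
Backdoor paths from Ud to Fv:
  P1: Ud <- Rc -> Fv
  P2: Ud <- Aa -> Fv
The empty set is not sufficient: P1 (Ud <- Rc -> Fv) has no collider blocking it and no conditioned non-collider, so it is open.
Try {Aa, Rc}:
  P1: blocked at fork node Rc ∈ conditioning set.
  P2: blocked at fork node Aa ∈ conditioning set.
{Aa, Rc} contains no descendant of Ud and blocks every backdoor path.
Every element of {Aa, Rc} is needed (dropping Aa leaves P2 open; dropping Rc leaves P1 open), so no proper subset is valid.
Among all size-2 subsets of the eligible variables, only {Aa, Rc} blocks every backdoor path, so it is the unique smallest valid adjustment set.

{Aa, Rc}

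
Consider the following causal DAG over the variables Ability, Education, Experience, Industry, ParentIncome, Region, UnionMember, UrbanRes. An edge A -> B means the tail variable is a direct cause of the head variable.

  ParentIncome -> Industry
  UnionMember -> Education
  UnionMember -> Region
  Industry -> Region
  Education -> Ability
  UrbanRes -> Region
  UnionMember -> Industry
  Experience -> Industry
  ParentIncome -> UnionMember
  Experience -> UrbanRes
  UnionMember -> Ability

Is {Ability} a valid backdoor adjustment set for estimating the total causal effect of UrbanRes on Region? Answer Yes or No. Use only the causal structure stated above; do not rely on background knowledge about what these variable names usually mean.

No

Backdoor paths from UrbanRes to Region (paths whose first edge points into UrbanRes):
  P1: UrbanRes <- Experience -> Industry <- ParentIncome -> UnionMember -> Region
  P2: UrbanRes <- Experience -> Industry <- UnionMember -> Region
  P3: UrbanRes <- Experience -> Industry -> Region
Condition 1 (no descendant of UrbanRes in the set): holds — descendants of UrbanRes are {Region}; none are in {Ability}.
Condition 2 (every backdoor path blocked by {Ability}):
  P1: blocked at collider Industry (neither it nor any descendant is in the conditioning set).
  P2: blocked at collider Industry (neither it nor any descendant is in the conditioning set).
  P3: open — no interior node is in the conditioning set.
{Ability} does not satisfy the backdoor criterion.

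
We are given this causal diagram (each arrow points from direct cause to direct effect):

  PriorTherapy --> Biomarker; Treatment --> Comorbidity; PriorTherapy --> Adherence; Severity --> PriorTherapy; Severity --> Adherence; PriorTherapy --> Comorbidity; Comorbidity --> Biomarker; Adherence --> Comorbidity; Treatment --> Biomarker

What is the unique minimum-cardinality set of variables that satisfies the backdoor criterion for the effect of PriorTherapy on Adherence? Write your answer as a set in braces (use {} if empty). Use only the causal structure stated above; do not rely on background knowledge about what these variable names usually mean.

Variables eligible for adjustment (non-descendants of PriorTherapy, excluding PriorTherapy and Adherence): {Severity, Treatment}.
Backdoor paths from PriorTherapy to Adherence:
  P1: PriorTherapy <- Severity -> Adherence
The empty set is not sufficient: P1 (PriorTherapy <- Severity -> Adherence) has no collider blocking it and no conditioned non-collider, so it is open.
Try {Severity}:
  P1: blocked at fork node Severity ∈ conditioning set.
{Severity} contains no descendant of PriorTherapy and blocks every backdoor path.
No other singleton works — e.g. {Treatment} leaves P1 open — so {Severity} is the unique smallest valid adjustment set.

{Severity}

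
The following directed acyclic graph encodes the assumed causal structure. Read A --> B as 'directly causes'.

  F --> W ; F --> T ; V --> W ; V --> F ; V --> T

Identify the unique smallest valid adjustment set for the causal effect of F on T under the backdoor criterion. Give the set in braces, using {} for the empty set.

{V}

Variables eligible for adjustment (non-descendants of F, excluding F and T): {V}.
Backdoor paths from F to T:
  P1: F <- V -> T
The empty set is not sufficient: P1 (F <- V -> T) has no collider blocking it and no conditioned non-collider, so it is open.
Try {V}:
  P1: blocked at fork node V ∈ conditioning set.
{V} contains no descendant of F and blocks every backdoor path.
{V} is the unique smallest valid adjustment set.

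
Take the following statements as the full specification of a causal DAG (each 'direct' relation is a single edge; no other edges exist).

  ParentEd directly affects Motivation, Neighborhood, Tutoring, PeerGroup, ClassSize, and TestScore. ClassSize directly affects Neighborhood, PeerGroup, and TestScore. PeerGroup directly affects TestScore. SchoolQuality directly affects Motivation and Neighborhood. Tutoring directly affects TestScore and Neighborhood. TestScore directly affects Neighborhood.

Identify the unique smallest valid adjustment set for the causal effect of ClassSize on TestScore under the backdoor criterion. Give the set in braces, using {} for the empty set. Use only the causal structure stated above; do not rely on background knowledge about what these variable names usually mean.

{ParentEd}

Variables eligible for adjustment (non-descendants of ClassSize, excluding ClassSize and TestScore): {Motivation, ParentEd, SchoolQuality, Tutoring}.
Backdoor paths from ClassSize to TestScore:
  P1: ClassSize <- ParentEd -> Tutoring -> TestScore
  P2: ClassSize <- ParentEd -> Tutoring -> Neighborhood <- TestScore
  P3: ClassSize <- ParentEd -> PeerGroup -> TestScore
  P4: ClassSize <- ParentEd -> TestScore
  P5: ClassSize <- ParentEd -> Neighborhood <- Tutoring -> TestScore
  P6: ClassSize <- ParentEd -> Neighborhood <- TestScore
  P7: ClassSize <- ParentEd -> Motivation <- SchoolQuality -> Neighborhood <- Tutoring -> TestScore
  P8: ClassSize <- ParentEd -> Motivation <- SchoolQuality -> Neighborhood <- TestScore
The empty set is not sufficient: P1 (ClassSize <- ParentEd -> Tutoring -> TestScore) has no collider blocking it and no conditioned non-collider, so it is open.
Try {ParentEd}:
  P1: blocked at fork node ParentEd ∈ conditioning set.
  P2: blocked at fork node ParentEd ∈ conditioning set.
  P3: blocked at fork node ParentEd ∈ conditioning set.
  P4: blocked at fork node ParentEd ∈ conditioning set.
  P5: blocked at fork node ParentEd ∈ conditioning set.
  P6: blocked at fork node ParentEd ∈ conditioning set.
  P7: blocked at fork node ParentEd ∈ conditioning set.
  P8: blocked at fork node ParentEd ∈ conditioning set.
{ParentEd} contains no descendant of ClassSize and blocks every backdoor path.
No other singleton works — e.g. {Tutoring} leaves P3 open — so {ParentEd} is the unique smallest valid adjustment set.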